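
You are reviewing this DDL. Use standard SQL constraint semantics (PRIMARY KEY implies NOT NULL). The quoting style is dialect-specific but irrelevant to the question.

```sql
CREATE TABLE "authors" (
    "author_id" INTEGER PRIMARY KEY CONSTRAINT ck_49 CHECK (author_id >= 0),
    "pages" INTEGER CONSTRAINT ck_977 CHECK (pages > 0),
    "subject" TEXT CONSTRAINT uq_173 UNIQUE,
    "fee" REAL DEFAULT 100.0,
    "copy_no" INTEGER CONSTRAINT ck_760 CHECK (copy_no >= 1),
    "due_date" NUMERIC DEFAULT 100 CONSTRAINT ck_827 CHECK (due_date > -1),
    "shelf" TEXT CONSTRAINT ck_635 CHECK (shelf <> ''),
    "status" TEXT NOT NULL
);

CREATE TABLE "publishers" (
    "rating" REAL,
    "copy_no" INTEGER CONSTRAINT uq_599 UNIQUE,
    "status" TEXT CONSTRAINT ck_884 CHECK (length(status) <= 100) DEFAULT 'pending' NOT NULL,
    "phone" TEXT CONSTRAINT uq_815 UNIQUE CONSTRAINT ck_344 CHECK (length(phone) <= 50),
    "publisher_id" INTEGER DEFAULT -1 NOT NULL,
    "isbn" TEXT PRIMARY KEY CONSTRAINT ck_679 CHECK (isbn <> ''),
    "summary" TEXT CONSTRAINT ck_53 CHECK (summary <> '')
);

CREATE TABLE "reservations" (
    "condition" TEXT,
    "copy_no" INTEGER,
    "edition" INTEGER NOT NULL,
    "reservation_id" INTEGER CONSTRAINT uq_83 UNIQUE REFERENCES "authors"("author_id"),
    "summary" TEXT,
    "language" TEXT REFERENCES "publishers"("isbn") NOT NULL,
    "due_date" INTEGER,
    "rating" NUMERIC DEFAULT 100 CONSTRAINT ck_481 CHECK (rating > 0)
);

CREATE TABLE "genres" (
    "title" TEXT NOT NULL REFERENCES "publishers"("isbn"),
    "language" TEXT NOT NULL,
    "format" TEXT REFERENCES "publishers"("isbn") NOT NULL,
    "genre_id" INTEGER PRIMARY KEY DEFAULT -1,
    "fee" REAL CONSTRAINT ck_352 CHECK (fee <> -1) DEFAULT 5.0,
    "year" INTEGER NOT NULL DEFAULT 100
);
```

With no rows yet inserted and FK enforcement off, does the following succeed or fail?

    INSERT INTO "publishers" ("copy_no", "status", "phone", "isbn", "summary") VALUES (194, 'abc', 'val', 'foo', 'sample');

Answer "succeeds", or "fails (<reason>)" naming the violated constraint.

succeeds

NOT NULL columns: isbn is supplied; publisher_id defaults to -1; status is supplied.
CHECK constraints: 'abc' satisfies (length(status) <= 100); 'val' satisfies (length(phone) <= 50); 'foo' satisfies (isbn <> ''); 'sample' satisfies (summary <> '').
No constraint is violated.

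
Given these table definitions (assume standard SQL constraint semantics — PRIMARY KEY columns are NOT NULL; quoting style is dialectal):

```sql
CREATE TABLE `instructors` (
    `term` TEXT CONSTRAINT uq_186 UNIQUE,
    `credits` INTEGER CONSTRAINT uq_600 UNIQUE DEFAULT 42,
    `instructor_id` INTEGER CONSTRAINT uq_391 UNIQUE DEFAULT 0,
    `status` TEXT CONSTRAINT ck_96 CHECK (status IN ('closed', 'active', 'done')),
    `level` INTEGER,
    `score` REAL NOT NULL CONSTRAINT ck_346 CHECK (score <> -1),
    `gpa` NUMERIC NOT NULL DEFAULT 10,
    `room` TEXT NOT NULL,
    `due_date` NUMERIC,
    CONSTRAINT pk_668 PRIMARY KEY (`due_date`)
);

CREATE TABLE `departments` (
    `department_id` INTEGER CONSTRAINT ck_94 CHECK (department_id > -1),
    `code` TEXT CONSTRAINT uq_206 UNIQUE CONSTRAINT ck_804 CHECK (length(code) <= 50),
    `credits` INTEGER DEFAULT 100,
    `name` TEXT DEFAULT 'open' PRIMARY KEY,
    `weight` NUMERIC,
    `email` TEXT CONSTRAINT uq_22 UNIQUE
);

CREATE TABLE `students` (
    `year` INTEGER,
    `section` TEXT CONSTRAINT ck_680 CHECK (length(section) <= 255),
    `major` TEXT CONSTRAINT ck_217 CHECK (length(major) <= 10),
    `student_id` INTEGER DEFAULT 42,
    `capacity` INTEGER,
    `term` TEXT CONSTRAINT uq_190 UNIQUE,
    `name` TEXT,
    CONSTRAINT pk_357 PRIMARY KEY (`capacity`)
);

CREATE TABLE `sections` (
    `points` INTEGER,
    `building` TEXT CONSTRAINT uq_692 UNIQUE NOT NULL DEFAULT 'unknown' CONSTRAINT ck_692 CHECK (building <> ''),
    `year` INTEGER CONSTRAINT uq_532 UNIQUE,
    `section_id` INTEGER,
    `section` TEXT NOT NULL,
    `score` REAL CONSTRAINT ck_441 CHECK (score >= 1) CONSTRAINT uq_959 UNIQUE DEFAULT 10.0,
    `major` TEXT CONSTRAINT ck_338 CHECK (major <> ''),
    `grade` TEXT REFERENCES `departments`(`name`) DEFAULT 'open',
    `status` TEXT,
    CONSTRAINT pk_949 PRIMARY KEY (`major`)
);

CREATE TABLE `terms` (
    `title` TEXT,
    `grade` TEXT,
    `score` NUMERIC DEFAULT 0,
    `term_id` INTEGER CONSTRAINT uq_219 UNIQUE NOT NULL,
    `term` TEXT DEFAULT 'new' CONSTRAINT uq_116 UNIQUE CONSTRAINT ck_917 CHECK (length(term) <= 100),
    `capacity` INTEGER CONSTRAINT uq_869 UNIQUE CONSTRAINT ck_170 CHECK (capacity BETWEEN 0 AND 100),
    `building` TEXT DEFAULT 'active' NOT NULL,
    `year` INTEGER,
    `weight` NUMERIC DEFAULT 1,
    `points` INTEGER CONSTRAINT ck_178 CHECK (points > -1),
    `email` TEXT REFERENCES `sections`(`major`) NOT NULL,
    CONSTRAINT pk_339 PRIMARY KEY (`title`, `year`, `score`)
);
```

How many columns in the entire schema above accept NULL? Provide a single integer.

27

instructors: 5 nullable (term, credits, instructor_id, status, level — PK (due_date) and explicit NOT NULL columns excluded).
departments: 5 nullable (department_id, code, credits, weight, email — PK (name) and explicit NOT NULL columns excluded).
students: 6 nullable (year, section, major, student_id, term, name — PK (capacity) and explicit NOT NULL columns excluded).
sections: 6 nullable (points, year, section_id, score, grade, status — PK (major) and explicit NOT NULL columns excluded).
terms: 5 nullable (grade, term, capacity, weight, points — PK (title, year, score) and explicit NOT NULL columns excluded).
Total: 5 + 5 + 6 + 6 + 5 = 27.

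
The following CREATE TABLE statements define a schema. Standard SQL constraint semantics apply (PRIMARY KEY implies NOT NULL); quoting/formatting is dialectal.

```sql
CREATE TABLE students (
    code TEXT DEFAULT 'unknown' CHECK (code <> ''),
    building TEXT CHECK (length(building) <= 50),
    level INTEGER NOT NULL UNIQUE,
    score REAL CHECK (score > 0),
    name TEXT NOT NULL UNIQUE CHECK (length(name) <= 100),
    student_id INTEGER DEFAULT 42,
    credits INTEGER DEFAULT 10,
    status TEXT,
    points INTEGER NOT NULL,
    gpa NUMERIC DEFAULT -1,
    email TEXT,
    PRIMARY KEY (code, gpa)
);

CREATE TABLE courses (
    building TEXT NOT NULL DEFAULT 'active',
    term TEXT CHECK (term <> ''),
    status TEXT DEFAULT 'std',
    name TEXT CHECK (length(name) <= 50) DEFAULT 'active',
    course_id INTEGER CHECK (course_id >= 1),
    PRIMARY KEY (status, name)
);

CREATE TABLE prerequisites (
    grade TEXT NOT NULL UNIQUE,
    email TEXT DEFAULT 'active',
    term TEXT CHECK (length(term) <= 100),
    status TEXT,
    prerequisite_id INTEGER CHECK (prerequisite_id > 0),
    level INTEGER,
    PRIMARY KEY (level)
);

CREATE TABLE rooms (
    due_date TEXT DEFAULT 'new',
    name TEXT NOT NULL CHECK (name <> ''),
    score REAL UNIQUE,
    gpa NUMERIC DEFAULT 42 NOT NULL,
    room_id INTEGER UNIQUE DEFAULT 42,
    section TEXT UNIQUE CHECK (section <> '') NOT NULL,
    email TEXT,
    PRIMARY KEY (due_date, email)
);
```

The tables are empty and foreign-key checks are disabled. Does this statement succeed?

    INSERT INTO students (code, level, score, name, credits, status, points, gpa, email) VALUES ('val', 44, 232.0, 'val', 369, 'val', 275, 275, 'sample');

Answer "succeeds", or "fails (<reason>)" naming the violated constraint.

succeeds

NOT NULL columns: code is supplied; gpa is supplied; level is supplied; name is supplied; points is supplied.
CHECK constraints: 'val' satisfies (code <> ''); 232.0 satisfies (score > 0); 'val' satisfies (length(name) <= 100).
No constraint is violated.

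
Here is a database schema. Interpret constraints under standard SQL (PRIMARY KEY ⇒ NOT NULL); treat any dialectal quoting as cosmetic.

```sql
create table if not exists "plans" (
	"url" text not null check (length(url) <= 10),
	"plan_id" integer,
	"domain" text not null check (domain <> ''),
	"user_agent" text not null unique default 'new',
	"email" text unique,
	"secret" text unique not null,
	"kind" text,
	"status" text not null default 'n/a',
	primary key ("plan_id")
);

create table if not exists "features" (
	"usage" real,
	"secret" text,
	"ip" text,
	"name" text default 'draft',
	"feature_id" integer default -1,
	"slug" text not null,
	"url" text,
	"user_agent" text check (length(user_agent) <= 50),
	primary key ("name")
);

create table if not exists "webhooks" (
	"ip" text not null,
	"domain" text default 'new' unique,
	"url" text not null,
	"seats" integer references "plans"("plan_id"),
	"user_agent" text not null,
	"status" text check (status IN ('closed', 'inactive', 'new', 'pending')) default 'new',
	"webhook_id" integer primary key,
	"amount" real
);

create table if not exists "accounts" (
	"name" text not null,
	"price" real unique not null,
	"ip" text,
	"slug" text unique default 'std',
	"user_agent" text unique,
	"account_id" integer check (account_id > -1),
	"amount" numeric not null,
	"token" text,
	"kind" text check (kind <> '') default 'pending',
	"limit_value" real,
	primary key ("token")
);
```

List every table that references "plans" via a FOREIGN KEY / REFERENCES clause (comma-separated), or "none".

webhooks

- webhooks.seats references plans(plan_id).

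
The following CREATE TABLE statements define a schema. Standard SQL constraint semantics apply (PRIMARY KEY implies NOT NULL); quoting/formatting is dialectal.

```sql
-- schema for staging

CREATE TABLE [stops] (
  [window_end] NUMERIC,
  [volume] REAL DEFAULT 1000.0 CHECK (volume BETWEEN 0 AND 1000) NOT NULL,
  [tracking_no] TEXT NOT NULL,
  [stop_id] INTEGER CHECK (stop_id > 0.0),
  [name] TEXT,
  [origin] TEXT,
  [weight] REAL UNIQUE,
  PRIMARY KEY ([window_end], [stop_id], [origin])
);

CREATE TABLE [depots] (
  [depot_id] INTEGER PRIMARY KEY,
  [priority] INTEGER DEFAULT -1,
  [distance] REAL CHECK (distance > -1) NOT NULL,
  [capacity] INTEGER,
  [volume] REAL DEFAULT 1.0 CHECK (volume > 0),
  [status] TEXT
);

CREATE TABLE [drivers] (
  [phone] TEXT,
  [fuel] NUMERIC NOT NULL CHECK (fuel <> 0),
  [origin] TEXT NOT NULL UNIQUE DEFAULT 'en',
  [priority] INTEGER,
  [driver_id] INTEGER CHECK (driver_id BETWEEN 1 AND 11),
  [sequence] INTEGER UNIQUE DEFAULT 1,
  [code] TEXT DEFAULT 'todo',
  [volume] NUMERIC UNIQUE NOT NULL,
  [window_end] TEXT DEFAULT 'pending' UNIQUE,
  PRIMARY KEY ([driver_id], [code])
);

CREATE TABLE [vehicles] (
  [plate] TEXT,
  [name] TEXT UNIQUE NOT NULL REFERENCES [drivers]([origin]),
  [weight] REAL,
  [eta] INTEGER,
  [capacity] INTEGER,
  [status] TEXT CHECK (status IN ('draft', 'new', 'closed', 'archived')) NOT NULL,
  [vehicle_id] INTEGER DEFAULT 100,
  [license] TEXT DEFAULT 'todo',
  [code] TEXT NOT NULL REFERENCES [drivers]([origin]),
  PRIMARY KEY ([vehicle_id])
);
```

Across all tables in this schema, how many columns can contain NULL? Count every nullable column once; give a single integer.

15

stops: 2 nullable (name, weight — PK (window_end, stop_id, origin) and explicit NOT NULL columns excluded).
depots: 4 nullable (priority, capacity, volume, status — PK (depot_id) and explicit NOT NULL columns excluded).
drivers: 4 nullable (phone, priority, sequence, window_end — PK (driver_id, code) and explicit NOT NULL columns excluded).
vehicles: 5 nullable (plate, weight, eta, capacity, license — PK (vehicle_id) and explicit NOT NULL columns excluded).
Total: 2 + 4 + 4 + 5 = 15.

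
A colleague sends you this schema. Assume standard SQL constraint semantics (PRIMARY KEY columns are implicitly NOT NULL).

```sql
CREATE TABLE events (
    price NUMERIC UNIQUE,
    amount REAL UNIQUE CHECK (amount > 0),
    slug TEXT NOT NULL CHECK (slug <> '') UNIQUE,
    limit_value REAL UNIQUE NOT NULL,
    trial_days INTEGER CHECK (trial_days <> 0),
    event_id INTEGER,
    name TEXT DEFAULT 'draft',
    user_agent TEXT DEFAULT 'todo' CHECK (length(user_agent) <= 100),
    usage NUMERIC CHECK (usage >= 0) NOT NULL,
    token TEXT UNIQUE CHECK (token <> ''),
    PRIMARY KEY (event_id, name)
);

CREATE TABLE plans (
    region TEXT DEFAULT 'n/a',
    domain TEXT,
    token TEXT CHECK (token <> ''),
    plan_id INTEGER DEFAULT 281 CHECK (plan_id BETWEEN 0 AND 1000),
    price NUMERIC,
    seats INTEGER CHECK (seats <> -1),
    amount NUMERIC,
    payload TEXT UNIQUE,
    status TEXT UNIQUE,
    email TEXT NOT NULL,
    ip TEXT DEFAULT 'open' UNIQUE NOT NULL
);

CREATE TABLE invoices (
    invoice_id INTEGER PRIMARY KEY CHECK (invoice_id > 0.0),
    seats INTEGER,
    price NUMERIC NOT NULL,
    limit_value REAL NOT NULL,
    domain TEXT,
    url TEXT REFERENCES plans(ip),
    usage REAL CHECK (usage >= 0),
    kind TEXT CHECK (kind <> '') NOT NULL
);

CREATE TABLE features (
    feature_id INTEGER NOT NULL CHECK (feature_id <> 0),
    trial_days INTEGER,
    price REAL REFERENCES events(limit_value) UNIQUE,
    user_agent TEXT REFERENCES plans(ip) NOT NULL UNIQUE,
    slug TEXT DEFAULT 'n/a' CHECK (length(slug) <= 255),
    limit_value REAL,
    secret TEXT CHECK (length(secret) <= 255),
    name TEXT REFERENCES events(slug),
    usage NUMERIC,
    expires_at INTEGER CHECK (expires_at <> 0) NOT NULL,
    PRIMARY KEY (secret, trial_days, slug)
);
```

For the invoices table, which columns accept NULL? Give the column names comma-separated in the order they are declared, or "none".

- invoice_id: part of the PRIMARY KEY, which implies NOT NULL → not nullable.
- seats: no NOT NULL constraint applies → nullable.
- price: declared NOT NULL → not nullable.
- limit_value: declared NOT NULL → not nullable.
- domain: no NOT NULL constraint applies → nullable.
- url: a foreign key column may be NULL unless separately constrained → nullable.
- usage: CHECK does not forbid NULL (a CHECK constraint passes when its expression is NULL) → nullable.
- kind: declared NOT NULL → not nullable.

seats, domain, url, usage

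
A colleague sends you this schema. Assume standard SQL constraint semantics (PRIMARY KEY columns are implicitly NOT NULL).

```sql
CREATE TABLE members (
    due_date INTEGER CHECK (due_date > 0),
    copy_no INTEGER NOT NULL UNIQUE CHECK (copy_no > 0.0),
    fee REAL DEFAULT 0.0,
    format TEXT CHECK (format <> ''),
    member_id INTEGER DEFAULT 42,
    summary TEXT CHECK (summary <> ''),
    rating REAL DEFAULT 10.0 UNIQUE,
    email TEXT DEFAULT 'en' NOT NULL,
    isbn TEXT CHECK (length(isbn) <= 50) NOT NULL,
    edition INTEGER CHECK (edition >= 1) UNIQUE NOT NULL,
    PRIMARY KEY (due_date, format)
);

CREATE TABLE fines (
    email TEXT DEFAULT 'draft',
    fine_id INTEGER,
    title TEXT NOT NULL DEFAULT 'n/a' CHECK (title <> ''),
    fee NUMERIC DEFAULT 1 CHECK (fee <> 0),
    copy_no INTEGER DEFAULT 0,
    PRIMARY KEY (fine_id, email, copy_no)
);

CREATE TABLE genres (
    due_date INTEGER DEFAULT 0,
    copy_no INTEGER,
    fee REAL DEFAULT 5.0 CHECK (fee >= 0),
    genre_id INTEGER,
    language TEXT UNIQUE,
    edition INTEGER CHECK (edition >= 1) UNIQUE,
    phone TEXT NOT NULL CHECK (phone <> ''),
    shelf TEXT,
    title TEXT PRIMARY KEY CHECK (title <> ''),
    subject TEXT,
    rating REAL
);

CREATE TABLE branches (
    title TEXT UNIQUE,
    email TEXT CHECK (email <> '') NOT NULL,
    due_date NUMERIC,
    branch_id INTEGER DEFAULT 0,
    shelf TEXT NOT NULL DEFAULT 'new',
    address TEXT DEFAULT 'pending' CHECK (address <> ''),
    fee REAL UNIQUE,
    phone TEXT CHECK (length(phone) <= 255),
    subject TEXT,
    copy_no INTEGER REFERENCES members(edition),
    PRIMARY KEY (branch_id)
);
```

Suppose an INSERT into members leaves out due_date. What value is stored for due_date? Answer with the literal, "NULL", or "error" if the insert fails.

due_date has no DEFAULT clause.
Omitting it would insert NULL, but it is part of the PRIMARY KEY, so the INSERT fails.

error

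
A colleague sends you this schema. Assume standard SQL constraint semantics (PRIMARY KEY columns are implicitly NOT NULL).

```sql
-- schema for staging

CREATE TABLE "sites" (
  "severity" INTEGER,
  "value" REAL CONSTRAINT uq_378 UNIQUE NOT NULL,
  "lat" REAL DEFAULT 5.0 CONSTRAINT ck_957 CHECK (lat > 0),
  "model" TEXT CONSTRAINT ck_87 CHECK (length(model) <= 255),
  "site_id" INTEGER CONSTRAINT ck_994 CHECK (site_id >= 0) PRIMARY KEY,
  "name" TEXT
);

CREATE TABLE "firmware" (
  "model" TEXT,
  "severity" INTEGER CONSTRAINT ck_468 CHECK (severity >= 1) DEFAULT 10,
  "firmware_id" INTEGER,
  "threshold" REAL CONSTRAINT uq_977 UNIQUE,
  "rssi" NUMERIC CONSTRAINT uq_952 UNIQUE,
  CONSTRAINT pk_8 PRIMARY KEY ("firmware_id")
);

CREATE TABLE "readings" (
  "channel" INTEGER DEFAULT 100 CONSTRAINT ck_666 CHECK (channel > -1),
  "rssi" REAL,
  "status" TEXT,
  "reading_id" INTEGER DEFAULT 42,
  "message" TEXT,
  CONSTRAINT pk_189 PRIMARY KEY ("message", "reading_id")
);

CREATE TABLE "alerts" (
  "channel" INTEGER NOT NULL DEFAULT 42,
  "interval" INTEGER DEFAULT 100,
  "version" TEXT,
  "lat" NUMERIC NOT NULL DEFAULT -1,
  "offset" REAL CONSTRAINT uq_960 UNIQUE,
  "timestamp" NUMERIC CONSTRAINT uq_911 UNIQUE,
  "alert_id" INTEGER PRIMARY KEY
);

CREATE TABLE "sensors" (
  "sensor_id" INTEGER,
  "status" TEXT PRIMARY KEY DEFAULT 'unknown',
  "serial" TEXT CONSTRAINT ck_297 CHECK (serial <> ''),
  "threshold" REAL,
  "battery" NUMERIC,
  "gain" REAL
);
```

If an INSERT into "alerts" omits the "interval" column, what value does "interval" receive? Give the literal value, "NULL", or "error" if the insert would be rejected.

interval has an explicit DEFAULT 100.
When the column is omitted from an INSERT, that default is used.

100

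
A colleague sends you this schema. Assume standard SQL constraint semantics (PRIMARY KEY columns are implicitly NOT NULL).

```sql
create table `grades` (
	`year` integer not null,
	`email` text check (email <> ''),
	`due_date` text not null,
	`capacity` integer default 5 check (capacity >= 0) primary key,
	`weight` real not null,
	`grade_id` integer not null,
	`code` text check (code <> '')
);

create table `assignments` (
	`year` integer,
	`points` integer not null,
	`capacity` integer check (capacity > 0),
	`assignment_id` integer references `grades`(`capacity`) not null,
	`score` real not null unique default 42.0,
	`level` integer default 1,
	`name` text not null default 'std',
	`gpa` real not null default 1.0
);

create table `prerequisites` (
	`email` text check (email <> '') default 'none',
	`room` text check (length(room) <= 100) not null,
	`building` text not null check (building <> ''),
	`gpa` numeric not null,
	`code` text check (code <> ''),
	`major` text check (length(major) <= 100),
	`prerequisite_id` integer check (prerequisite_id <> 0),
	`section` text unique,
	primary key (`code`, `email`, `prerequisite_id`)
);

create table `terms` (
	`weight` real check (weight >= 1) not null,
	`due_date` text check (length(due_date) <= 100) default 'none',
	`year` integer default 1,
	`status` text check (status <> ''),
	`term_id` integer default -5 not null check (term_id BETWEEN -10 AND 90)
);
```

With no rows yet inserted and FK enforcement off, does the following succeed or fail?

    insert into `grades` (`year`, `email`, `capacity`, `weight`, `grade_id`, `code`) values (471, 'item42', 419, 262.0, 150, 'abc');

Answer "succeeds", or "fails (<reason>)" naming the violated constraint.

fails (NOT NULL on due_date)

due_date is omitted from the column list and has no DEFAULT, so it would receive NULL.
But due_date is declared NOT NULL.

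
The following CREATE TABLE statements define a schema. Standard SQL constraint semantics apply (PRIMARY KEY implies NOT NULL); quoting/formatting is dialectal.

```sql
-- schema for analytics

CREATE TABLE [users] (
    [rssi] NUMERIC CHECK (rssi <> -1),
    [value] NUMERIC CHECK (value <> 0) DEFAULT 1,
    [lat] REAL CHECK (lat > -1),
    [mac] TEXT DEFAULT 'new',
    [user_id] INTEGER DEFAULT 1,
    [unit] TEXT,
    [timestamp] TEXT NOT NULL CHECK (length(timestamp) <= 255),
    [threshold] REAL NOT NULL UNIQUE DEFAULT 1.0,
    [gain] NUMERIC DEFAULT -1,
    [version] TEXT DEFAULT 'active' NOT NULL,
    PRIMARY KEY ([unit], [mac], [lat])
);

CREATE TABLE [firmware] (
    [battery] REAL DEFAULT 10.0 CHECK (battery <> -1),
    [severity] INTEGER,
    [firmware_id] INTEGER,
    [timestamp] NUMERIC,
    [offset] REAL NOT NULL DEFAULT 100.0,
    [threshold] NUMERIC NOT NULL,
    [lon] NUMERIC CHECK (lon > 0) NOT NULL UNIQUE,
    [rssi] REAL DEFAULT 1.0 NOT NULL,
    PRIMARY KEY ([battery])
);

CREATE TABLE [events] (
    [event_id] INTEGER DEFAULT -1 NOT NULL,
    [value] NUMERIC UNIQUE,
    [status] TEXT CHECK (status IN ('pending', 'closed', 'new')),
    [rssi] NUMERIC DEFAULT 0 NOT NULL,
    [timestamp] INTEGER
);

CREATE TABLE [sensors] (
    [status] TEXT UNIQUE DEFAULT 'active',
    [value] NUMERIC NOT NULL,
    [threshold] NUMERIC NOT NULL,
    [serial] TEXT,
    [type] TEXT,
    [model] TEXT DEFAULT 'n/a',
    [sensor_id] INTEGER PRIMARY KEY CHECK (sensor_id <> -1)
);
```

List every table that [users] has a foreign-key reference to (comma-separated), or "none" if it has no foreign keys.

none

No column in users has a REFERENCES clause.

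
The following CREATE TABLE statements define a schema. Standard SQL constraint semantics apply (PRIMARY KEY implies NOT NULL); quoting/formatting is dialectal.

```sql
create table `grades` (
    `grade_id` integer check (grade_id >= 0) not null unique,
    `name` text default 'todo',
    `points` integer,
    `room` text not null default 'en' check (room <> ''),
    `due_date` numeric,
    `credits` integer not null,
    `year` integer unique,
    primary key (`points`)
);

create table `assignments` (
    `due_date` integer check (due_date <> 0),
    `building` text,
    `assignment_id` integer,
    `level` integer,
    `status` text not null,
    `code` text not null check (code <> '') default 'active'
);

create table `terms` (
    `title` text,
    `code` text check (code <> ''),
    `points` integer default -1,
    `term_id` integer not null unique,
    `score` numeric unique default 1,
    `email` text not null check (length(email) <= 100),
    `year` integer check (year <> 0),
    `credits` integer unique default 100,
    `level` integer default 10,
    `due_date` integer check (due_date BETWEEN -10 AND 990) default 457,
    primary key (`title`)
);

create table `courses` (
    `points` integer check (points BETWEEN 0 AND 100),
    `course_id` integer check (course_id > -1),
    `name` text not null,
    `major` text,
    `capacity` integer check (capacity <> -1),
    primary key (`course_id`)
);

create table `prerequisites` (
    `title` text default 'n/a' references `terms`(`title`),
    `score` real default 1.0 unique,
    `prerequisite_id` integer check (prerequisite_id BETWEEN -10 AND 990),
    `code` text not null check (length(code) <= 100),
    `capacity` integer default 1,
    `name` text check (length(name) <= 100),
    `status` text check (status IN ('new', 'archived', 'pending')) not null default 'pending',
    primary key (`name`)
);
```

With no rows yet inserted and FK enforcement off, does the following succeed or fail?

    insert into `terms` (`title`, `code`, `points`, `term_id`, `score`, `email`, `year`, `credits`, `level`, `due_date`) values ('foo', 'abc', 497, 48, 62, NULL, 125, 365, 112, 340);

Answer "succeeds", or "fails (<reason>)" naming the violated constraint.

fails (NOT NULL on email)

email is explicitly set to NULL, but email is declared NOT NULL.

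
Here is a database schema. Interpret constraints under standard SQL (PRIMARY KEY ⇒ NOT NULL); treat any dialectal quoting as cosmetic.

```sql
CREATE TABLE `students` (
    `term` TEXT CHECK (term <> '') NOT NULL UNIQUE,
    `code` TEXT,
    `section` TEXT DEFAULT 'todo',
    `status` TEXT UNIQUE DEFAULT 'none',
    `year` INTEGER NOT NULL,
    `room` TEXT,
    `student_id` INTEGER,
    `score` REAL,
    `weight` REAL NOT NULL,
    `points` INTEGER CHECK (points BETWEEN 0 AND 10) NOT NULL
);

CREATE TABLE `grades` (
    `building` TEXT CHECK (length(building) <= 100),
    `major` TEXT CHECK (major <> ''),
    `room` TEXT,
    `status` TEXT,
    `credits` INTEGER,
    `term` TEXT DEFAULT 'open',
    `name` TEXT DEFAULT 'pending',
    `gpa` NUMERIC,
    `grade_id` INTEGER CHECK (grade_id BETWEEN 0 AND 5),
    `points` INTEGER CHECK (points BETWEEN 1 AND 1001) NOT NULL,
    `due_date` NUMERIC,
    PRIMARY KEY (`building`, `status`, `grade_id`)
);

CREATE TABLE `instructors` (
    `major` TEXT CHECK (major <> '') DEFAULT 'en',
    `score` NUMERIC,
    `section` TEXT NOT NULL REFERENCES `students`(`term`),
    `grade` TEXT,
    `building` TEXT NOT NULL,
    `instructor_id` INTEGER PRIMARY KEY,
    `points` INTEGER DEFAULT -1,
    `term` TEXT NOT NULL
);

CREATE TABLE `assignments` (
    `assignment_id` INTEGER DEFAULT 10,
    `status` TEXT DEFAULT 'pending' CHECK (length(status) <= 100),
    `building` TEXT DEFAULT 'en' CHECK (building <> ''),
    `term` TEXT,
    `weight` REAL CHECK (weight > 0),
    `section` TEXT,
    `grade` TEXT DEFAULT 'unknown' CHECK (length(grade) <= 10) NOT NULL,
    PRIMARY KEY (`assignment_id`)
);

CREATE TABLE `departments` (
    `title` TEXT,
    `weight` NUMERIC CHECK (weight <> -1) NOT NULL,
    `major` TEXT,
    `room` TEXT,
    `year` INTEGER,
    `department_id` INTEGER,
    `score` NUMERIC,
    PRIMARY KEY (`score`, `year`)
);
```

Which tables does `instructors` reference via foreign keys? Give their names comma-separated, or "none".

students

- section REFERENCES students(term).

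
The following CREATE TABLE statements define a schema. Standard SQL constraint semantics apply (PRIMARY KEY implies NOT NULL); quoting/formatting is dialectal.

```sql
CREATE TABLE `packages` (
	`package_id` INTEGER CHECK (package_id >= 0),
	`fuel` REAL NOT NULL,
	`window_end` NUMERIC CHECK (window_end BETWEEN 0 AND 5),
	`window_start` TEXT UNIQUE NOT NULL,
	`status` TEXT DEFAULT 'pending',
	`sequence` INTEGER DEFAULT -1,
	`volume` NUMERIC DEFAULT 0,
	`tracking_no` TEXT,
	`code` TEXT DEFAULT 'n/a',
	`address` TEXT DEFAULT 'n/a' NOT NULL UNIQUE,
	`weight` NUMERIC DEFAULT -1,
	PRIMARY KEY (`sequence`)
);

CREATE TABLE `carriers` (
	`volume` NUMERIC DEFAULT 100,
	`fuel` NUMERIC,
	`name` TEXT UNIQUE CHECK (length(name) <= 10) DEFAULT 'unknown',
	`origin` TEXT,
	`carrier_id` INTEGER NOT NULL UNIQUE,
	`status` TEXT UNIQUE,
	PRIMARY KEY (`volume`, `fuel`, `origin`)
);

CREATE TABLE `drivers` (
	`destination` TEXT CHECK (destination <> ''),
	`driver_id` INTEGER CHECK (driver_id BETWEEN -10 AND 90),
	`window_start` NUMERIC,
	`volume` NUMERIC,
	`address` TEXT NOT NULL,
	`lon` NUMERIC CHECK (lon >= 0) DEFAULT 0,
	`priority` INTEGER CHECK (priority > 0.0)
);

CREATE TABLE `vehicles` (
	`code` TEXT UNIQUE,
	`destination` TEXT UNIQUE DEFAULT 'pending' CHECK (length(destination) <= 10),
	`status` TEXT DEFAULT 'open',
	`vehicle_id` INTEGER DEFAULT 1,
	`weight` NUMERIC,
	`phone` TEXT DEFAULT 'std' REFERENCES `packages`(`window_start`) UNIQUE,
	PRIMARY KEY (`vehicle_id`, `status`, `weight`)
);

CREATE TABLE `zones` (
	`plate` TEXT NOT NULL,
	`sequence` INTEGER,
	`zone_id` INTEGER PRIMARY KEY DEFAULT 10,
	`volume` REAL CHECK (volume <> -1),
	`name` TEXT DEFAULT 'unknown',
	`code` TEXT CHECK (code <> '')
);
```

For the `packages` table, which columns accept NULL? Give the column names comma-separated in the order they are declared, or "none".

- package_id: CHECK does not forbid NULL (a CHECK constraint passes when its expression is NULL) → nullable.
- fuel: declared NOT NULL → not nullable.
- window_end: CHECK does not forbid NULL (a CHECK constraint passes when its expression is NULL) → nullable.
- window_start: declared NOT NULL → not nullable.
- status: DEFAULT only fills an omitted column; an explicit NULL is still allowed → nullable.
- sequence: part of the PRIMARY KEY, which implies NOT NULL → not nullable.
- volume: DEFAULT only fills an omitted column; an explicit NULL is still allowed → nullable.
- tracking_no: no NOT NULL constraint applies → nullable.
- code: DEFAULT only fills an omitted column; an explicit NULL is still allowed → nullable.
- address: declared NOT NULL → not nullable.
- weight: DEFAULT only fills an omitted column; an explicit NULL is still allowed → nullable.

package_id, window_end, status, volume, tracking_no, code, weight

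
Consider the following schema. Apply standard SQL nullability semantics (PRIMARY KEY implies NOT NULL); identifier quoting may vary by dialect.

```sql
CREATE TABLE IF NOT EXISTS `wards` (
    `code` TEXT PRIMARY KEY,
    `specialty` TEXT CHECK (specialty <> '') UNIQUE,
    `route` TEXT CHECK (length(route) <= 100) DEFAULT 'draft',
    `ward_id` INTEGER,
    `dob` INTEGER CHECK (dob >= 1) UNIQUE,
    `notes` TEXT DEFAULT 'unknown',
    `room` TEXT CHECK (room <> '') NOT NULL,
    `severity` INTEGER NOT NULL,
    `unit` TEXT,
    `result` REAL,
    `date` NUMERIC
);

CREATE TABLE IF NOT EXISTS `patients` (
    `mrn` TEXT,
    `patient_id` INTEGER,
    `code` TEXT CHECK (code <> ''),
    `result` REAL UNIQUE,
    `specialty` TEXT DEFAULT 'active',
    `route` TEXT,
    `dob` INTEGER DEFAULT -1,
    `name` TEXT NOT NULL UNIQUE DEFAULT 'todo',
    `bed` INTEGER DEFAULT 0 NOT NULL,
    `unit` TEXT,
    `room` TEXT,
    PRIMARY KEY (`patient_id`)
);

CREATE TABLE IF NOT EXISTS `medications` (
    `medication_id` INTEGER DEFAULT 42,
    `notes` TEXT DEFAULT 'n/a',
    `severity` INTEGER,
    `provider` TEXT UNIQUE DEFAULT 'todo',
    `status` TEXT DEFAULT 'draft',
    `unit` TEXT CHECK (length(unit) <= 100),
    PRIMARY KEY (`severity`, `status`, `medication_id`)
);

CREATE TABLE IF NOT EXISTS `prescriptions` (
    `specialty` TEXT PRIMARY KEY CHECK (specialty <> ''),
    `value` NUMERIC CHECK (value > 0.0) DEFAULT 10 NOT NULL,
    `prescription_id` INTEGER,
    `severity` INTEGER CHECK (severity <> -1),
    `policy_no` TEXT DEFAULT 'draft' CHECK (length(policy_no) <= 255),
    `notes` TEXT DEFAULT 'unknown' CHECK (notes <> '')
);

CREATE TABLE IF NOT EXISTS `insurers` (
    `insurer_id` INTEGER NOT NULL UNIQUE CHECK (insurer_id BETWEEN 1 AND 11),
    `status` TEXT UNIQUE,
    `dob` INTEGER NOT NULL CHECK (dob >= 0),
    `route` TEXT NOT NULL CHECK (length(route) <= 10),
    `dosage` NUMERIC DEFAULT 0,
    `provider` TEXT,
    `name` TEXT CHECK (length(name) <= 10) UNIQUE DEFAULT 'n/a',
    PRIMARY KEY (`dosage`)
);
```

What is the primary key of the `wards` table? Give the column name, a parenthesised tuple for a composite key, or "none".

code is declared PRIMARY KEY inline on the column.

code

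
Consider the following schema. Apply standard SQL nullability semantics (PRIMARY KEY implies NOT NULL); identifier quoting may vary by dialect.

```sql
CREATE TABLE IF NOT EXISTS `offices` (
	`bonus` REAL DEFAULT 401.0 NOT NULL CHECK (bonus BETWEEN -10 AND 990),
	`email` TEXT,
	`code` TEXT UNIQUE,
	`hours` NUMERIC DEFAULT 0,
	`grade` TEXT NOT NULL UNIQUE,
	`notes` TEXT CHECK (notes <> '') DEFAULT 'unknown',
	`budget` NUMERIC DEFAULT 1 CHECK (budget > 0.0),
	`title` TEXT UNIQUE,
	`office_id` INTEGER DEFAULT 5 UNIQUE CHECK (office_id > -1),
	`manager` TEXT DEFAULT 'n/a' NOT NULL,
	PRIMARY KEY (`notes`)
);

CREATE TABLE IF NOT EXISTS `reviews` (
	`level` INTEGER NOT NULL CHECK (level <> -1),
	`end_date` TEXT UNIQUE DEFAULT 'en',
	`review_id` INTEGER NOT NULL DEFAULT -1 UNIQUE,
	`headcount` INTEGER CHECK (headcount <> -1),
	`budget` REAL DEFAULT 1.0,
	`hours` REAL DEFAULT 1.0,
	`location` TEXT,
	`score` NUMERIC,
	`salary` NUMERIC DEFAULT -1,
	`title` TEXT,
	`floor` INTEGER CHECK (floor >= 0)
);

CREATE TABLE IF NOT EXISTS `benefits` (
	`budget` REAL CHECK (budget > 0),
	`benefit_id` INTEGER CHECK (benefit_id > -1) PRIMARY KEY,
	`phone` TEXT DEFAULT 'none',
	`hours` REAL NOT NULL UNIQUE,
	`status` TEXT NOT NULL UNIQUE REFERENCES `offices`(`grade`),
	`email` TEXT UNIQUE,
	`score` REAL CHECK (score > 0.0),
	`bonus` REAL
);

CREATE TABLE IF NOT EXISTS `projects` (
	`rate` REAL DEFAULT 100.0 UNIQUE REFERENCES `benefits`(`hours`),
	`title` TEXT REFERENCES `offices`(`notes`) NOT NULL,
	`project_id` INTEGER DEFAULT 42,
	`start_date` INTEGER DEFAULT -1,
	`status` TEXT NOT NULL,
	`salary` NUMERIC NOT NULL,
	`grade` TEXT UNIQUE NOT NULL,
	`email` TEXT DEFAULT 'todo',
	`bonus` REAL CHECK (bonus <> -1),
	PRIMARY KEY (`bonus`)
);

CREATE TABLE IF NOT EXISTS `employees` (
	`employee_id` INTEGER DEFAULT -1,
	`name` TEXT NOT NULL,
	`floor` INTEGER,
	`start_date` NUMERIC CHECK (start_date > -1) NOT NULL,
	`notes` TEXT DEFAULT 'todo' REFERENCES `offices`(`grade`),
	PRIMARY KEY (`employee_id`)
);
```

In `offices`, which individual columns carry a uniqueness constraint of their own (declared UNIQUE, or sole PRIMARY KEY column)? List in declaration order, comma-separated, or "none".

code, grade, notes, title, office_id

- bonus: no UNIQUE or single-column PK constraint.
- email: no UNIQUE or single-column PK constraint.
- code: declared UNIQUE → unique.
- hours: no UNIQUE or single-column PK constraint.
- grade: declared UNIQUE → unique.
- notes: single-column PRIMARY KEY → unique.
- budget: no UNIQUE or single-column PK constraint.
- title: declared UNIQUE → unique.
- office_id: declared UNIQUE → unique.
- manager: no UNIQUE or single-column PK constraint.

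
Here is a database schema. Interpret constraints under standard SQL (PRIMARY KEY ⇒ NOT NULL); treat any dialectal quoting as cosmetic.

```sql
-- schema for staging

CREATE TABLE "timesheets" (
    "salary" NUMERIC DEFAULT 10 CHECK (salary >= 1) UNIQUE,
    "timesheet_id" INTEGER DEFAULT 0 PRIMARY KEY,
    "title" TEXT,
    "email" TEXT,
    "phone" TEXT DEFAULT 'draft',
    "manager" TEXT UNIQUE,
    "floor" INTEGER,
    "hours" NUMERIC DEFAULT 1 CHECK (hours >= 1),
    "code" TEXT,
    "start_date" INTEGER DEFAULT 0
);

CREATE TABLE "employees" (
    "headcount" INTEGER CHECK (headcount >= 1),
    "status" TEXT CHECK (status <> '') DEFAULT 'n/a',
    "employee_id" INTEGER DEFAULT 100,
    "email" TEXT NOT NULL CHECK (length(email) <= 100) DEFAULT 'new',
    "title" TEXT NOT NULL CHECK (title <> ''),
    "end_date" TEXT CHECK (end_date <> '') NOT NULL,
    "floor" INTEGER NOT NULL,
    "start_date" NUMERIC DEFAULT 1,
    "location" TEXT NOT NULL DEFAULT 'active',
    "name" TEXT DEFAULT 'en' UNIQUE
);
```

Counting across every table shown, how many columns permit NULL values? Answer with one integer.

14

timesheets: 9 nullable (salary, title, email, phone, manager, floor, hours, code, start_date — PK (timesheet_id) and explicit NOT NULL columns excluded).
employees: 5 nullable (headcount, status, employee_id, start_date, name — PK none and explicit NOT NULL columns excluded).
Total: 9 + 5 = 14.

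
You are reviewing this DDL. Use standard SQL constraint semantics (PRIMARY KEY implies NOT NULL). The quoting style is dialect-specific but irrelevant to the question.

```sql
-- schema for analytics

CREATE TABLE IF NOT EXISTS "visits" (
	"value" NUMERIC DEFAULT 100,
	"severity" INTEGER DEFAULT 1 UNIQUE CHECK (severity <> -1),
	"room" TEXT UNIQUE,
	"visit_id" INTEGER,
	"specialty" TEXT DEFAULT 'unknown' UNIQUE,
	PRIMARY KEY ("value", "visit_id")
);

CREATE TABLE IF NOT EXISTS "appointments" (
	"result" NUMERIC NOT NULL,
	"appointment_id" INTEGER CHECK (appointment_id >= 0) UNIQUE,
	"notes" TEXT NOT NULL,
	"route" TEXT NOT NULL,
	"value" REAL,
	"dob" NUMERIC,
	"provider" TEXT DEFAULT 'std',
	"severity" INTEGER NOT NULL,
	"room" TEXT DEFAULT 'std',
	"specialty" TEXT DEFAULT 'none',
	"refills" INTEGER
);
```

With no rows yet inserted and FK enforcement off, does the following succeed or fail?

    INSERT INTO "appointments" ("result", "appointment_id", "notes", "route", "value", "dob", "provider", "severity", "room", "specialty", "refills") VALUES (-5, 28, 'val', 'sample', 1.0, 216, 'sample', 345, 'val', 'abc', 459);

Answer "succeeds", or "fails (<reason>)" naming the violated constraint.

NOT NULL columns: notes is supplied; result is supplied; route is supplied; severity is supplied.
CHECK constraints: 28 satisfies (appointment_id >= 0).
No constraint is violated.

succeeds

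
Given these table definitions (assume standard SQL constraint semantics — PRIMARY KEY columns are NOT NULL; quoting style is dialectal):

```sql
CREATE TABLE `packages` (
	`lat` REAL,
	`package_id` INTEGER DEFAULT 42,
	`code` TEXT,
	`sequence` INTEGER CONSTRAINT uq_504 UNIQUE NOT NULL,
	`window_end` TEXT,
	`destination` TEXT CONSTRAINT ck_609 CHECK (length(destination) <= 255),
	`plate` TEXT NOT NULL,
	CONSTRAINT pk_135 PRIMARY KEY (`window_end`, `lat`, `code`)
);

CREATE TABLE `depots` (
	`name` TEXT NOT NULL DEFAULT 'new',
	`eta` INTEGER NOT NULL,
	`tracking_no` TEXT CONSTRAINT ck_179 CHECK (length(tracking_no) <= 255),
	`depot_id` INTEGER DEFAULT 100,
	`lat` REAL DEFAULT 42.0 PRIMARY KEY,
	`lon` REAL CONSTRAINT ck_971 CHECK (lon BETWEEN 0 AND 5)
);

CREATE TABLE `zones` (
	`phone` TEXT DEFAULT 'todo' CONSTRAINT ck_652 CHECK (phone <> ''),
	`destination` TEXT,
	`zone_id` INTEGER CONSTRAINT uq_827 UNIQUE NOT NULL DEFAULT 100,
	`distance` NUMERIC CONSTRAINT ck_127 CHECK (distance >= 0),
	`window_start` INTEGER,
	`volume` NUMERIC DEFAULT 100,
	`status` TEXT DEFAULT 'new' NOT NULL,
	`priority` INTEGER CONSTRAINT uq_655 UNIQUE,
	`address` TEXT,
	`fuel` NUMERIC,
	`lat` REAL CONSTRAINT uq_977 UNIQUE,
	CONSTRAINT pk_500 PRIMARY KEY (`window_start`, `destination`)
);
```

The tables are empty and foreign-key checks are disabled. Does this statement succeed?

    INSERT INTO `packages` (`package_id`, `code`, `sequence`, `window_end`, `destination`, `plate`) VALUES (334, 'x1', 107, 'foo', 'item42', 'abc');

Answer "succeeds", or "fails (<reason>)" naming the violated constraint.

fails (NOT NULL on lat)

lat is omitted from the column list and has no DEFAULT, so it would receive NULL.
But lat is part of the PRIMARY KEY (implied NOT NULL).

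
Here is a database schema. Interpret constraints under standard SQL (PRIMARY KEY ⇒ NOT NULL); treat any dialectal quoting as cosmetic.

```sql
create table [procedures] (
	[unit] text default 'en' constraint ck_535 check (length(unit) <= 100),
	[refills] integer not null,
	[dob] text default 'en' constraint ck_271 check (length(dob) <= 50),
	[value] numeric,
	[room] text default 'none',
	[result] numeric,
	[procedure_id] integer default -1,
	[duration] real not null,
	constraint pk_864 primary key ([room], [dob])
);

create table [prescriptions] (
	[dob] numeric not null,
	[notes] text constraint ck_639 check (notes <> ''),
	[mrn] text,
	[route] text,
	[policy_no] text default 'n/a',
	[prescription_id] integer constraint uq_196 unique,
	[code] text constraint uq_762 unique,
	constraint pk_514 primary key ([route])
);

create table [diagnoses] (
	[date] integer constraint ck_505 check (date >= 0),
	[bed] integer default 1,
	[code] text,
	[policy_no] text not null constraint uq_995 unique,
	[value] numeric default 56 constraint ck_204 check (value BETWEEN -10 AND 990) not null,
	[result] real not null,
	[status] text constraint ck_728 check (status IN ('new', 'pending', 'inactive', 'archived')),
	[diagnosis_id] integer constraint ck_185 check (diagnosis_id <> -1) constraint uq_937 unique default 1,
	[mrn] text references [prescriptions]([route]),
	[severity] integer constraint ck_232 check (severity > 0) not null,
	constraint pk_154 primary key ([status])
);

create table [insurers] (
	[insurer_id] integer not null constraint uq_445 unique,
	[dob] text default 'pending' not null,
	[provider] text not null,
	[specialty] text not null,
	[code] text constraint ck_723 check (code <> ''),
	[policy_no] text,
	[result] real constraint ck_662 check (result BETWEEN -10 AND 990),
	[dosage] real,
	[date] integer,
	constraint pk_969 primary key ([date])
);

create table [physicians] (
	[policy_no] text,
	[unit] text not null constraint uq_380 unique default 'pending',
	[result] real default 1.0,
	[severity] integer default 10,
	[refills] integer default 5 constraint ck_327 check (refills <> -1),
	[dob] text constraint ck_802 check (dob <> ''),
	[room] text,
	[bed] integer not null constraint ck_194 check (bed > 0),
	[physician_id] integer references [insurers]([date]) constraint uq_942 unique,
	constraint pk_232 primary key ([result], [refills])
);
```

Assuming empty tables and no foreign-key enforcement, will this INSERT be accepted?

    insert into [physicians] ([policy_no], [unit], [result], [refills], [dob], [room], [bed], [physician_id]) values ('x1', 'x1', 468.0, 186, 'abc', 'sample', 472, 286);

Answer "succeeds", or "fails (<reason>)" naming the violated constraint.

NOT NULL columns: bed is supplied; refills is supplied; result is supplied; unit is supplied.
CHECK constraints: 186 satisfies (refills <> -1); 'abc' satisfies (dob <> ''); 472 satisfies (bed > 0).
No constraint is violated.

succeeds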